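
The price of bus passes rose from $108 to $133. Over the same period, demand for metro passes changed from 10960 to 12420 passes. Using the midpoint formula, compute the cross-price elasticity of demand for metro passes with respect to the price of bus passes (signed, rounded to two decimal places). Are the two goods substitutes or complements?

0.60; substitutes

%ΔQ_{metro passes} = (12420 − 10960)/avg = 1460/11690 = 0.124893…
%ΔP_{bus passes} = (133 − 108)/avg = 25/120.5 = 0.207468…
E_cross = (1460/11690) / (25/120.5) = 0.6019…
E_cross > 0 ⇒ the goods are substitutes.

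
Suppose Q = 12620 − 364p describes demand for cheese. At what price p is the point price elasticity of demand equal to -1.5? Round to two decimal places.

20.80

Ed = −364p/(12620 − 364p). Set this equal to -1.5:
364p = 1.5·(12620 − 364p) ⇒ 364p(1 + 1.5) = 1.5·12620
p = 1.5·12620 / (364·2.5) = 20.8021…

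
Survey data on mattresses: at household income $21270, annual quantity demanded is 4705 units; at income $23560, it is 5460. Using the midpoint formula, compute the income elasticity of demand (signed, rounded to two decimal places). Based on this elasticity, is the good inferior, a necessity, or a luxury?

%ΔQ = (5460 − 4705)/[( 4705 + 5460)/2] = 755/5082.5 = 0.148548…
%ΔIncome = (23560 − 21270)/[( 21270 + 23560)/2] = 2290/22415 = 0.102163…
E_income = (755/5082.5) / (2290/22415) = 1.4540…
E_income > 1 ⇒ normal good, luxury.

1.45; luxury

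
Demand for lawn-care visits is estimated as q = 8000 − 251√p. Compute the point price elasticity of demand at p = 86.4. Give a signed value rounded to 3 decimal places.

-0.206

dq/dp = −251/(2√p) = -13.5017. At p = 86.4, q = 5666.91.
Ed = (dq/dp)·(p/q) = (-13.5017) × (86.4/5666.91) = -0.20585…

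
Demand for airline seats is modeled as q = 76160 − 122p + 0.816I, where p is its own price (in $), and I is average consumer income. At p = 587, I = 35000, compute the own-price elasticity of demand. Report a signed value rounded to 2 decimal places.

-2.16

At the given values, q = 76160 − 122(587) + 0.816(35000) = 33106.
∂q/∂p = −122.
E = (-122) × (587/33106) = -2.1631…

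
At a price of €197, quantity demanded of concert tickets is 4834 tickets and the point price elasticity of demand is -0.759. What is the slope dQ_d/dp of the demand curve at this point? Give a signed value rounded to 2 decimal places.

-18.62

Ed = (dQ_d/dp)·(p/Q_d) ⇒ dQ_d/dp = Ed·Q_d/p = (-0.759)·4834/197 = -18.6243…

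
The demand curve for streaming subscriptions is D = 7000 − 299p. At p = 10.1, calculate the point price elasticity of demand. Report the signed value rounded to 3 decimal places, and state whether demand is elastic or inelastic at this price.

-0.759; inelastic

dD/dp = −299. At p = 10.1, D = 7000 − 299(10.1) = 3980.1.
Ed = (dD/dp)·(p/D) = −299 × (10.1/3980.1) = -0.75874…
|Ed| = 0.759 < 1, so demand is inelastic.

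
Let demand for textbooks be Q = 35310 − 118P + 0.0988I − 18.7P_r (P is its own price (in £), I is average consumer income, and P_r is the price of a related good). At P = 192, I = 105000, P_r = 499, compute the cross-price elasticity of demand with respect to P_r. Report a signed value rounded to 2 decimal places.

At the given values, Q = 35310 − 118(192) + 0.0988(105000) − 18.7(499) = 13696.7.
∂Q/∂P_r = -18.7.
E = (-18.7) × (499/13696.7) = -0.6812…

-0.68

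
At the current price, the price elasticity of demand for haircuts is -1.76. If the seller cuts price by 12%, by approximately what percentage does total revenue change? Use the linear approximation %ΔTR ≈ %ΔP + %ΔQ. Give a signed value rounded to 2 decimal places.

+9.12%

%ΔQ ≈ Ed × %ΔP = (-1.76) × (-12%) = +21.1200%
%ΔTR ≈ %ΔP + %ΔQ = (-12%) + (+21.1200%) = +9.1200%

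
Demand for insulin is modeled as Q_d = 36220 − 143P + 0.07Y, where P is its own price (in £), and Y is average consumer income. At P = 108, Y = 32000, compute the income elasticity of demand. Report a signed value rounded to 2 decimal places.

At the given values, Q_d = 36220 − 143(108) + 0.07(32000) = 23016.
∂Q_d/∂Y = 0.07.
E = (0.07) × (32000/23016) = 0.0973…

0.10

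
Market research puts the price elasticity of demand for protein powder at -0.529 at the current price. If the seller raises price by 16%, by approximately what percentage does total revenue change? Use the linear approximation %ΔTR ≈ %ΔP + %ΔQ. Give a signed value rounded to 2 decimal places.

%ΔQ ≈ Ed × %ΔP = (-0.529) × (+16%) = -8.4640%
%ΔTR ≈ %ΔP + %ΔQ = (+16%) + (-8.4640%) = +7.5360%

+7.54%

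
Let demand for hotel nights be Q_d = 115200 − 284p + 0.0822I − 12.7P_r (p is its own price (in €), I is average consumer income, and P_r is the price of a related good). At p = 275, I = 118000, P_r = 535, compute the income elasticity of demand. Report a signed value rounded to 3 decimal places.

0.242

At the given values, Q_d = 115200 − 284(275) + 0.0822(118000) − 12.7(535) = 40005.1.
∂Q_d/∂I = 0.0822.
E = (0.0822) × (118000/40005.1) = 0.24245…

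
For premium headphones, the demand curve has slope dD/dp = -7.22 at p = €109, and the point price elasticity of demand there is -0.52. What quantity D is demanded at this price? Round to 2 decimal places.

1513.42

Ed = (dD/dp)·(p/D) ⇒ D = (dD/dp)·p/Ed = (-7.22)·109/(-0.52) = 1513.4230…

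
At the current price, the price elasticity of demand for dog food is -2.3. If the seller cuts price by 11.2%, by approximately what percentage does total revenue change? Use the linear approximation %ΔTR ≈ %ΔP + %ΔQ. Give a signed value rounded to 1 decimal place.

%ΔQ ≈ Ed × %ΔP = (-2.3) × (-11.2%) = +25.7600%
%ΔTR ≈ %ΔP + %ΔQ = (-11.2%) + (+25.7600%) = +14.5600%

+14.6%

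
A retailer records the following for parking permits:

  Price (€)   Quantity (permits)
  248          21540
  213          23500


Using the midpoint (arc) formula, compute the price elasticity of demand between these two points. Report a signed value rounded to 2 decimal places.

-0.57

%ΔQ = (23500 − 21540) / [(21540 + 23500)/2] = 1960/22520 = 0.087033…
%ΔP = (213 − 248) / [(248 + 213)/2] = -35/230.5 = -0.151843…
Arc Ed = %ΔQ / %ΔP = (1960/22520) / (-35/230.5) = -0.5731…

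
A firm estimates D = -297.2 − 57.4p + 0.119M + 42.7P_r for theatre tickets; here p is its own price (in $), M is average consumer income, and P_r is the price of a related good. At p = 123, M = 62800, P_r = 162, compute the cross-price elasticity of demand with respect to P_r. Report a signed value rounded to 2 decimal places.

At the given values, D = -297.2 − 57.4(123) + 0.119(62800) + 42.7(162) = 7033.2.
∂D/∂P_r = 42.7.
E = (42.7) × (162/7033.2) = 0.9835…

0.98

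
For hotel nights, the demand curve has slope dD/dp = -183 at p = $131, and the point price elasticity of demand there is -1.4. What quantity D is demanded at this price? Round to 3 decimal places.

17123.571

Ed = (dD/dp)·(p/D) ⇒ D = (dD/dp)·p/Ed = (-183)·131/(-1.4) = 17123.57142…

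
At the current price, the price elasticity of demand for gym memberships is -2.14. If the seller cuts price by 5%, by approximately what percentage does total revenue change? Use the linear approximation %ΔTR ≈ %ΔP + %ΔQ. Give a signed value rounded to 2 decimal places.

%ΔQ ≈ Ed × %ΔP = (-2.14) × (-5%) = +10.7000%
%ΔTR ≈ %ΔP + %ΔQ = (-5%) + (+10.7000%) = +5.7000%

+5.70%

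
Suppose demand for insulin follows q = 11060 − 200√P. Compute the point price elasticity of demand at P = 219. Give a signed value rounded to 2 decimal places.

-0.18

dq/dP = −200/(2√P) = -6.75737. At P = 219, q = 8100.27.
Ed = (dq/dP)·(P/q) = (-6.75737) × (219/8100.27) = -0.1826…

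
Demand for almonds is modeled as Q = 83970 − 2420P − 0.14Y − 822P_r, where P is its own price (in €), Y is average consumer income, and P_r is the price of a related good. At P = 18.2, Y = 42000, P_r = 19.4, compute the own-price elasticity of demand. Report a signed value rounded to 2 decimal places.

-2.43

At the given values, Q = 83970 − 2420(18.2) − 0.14(42000) − 822(19.4) = 18099.2.
∂Q/∂P = −2420.
E = (-2420) × (18.2/18099.2) = -2.4334…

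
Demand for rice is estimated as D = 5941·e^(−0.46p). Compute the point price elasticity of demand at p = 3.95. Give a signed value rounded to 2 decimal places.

dD/dp = −0.46·D = -444.124. At p = 3.95, D = 965.487.
Ed = (dD/dp)·(p/D) = (-444.124) × (3.95/965.487) = -1.817

-1.82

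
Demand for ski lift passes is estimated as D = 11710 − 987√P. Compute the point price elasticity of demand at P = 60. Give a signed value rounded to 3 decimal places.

dD/dP = −987/(2√P) = -63.7106. At P = 60, D = 4064.73.
Ed = (dD/dP)·(P/D) = (-63.7106) × (60/4064.73) = -0.94043…

-0.940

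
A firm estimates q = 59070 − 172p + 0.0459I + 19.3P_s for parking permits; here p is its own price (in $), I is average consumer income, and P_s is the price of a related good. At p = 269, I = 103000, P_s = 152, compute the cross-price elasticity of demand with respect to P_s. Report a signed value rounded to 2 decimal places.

At the given values, q = 59070 − 172(269) + 0.0459(103000) + 19.3(152) = 20463.3.
∂q/∂P_s = 19.3.
E = (19.3) × (152/20463.3) = 0.1433…

0.14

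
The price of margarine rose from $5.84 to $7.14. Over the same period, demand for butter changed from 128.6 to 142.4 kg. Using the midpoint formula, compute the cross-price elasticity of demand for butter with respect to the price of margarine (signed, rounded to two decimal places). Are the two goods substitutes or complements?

0.51; substitutes

%ΔQ_{butter} = (142.4 − 128.6)/avg = 13.8/135.5 = 0.101845…
%ΔP_{margarine} = (7.14 − 5.84)/avg = 1.3/6.49 = 0.200308…
E_cross = (13.8/135.5) / (1.3/6.49) = 0.5084…
E_cross > 0 ⇒ the goods are substitutes.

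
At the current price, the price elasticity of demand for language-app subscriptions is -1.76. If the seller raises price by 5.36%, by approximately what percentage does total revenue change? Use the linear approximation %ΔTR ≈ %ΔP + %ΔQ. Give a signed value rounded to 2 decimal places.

%ΔQ ≈ Ed × %ΔP = (-1.76) × (+5.36%) = -9.4336%
%ΔTR ≈ %ΔP + %ΔQ = (+5.36%) + (-9.4336%) = -4.0736%

-4.07%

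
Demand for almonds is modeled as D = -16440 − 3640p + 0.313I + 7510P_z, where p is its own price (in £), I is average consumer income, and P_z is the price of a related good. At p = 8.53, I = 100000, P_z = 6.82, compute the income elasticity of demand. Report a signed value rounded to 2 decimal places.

At the given values, D = -16440 − 3640(8.53) + 0.313(100000) + 7510(6.82) = 35029.
∂D/∂I = 0.313.
E = (0.313) × (100000/35029) = 0.8935…

0.89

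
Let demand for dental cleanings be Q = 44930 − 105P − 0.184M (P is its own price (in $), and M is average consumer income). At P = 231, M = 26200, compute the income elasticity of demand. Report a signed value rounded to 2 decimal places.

At the given values, Q = 44930 − 105(231) − 0.184(26200) = 15854.2.
∂Q/∂M = -0.184.
E = (-0.184) × (26200/15854.2) = -0.3040…

-0.30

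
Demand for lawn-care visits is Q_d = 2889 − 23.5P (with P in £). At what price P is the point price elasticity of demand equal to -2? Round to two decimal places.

81.96

Ed = −23.5P/(2889 − 23.5P). Set this equal to -2:
23.5P = 2·(2889 − 23.5P) ⇒ 23.5P(1 + 2) = 2·2889
P = 2·2889 / (23.5·3) = 81.9574…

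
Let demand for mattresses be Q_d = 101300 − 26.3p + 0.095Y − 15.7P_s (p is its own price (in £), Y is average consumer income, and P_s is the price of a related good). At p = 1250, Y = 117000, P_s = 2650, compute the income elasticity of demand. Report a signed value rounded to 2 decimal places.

At the given values, Q_d = 101300 − 26.3(1250) + 0.095(117000) − 15.7(2650) = 37935.
∂Q_d/∂Y = 0.095.
E = (0.095) × (117000/37935) = 0.2930…

0.29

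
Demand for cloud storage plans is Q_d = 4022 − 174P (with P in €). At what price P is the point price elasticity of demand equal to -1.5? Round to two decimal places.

Ed = −174P/(4022 − 174P). Set this equal to -1.5:
174P = 1.5·(4022 − 174P) ⇒ 174P(1 + 1.5) = 1.5·4022
P = 1.5·4022 / (174·2.5) = 13.8689…

13.87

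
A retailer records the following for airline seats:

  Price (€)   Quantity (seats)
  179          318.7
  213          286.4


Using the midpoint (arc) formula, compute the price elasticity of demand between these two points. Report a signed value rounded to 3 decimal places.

-0.615

%ΔQ = (286.4 − 318.7) / [(318.7 + 286.4)/2] = -32.3/302.55 = -0.106759…
%ΔP = (213 − 179) / [(179 + 213)/2] = 34/196 = 0.173469…
Arc Ed = %ΔQ / %ΔP = (-32.3/302.55) / (34/196) = -0.61543…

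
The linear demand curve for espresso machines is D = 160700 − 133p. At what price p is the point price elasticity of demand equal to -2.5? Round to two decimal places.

863.05

Ed = −133p/(160700 − 133p). Set this equal to -2.5:
133p = 2.5·(160700 − 133p) ⇒ 133p(1 + 2.5) = 2.5·160700
p = 2.5·160700 / (133·3.5) = 863.0504…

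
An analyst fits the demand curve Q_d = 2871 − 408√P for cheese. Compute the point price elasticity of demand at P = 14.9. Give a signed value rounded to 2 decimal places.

-0.61

dQ_d/dP = −408/(2√P) = -52.849. At P = 14.9, Q_d = 1296.1.
Ed = (dQ_d/dP)·(P/Q_d) = (-52.849) × (14.9/1296.1) = -0.6075…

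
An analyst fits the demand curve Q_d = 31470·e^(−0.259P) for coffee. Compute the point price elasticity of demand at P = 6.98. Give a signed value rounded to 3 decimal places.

-1.808

dQ_d/dP = −0.259·Q_d = -1336.81. At P = 6.98, Q_d = 5161.44.
Ed = (dQ_d/dP)·(P/Q_d) = (-1336.81) × (6.98/5161.44) = -1.80782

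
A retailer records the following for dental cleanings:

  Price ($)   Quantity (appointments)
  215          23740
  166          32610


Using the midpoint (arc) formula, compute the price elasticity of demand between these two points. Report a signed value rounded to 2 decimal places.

-1.22

%ΔQ = (32610 − 23740) / [(23740 + 32610)/2] = 8870/28175 = 0.314818…
%ΔP = (166 − 215) / [(215 + 166)/2] = -49/190.5 = -0.257217…
Arc Ed = %ΔQ / %ΔP = (8870/28175) / (-49/190.5) = -1.2239…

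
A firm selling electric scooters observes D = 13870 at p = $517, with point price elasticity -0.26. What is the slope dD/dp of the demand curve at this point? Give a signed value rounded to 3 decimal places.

Ed = (dD/dp)·(p/D) ⇒ dD/dp = Ed·D/p = (-0.26)·13870/517 = -6.97524…

-6.975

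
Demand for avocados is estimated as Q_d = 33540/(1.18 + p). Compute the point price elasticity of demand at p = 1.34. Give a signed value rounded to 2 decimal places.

-0.53

dQ_d/dp = −33540/(1.18 + p)² = -5281.56. At p = 1.34, Q_d = 13309.5.
Ed = (dQ_d/dp)·(p/Q_d) = (-5281.56) × (1.34/13309.5) = -0.5317…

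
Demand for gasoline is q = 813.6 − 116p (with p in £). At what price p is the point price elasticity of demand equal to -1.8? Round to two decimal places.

Ed = −116p/(813.6 − 116p). Set this equal to -1.8:
116p = 1.8·(813.6 − 116p) ⇒ 116p(1 + 1.8) = 1.8·813.6
p = 1.8·813.6 / (116·2.8) = 4.5088…

4.51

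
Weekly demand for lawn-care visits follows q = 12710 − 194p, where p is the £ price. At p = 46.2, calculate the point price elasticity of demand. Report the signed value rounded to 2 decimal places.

-2.39

dq/dp = −194. At p = 46.2, q = 12710 − 194(46.2) = 3747.2.
Ed = (dq/dp)·(p/q) = −194 × (46.2/3747.2) = -2.3918…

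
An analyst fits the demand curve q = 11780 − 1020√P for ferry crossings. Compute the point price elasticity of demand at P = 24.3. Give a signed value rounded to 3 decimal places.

-0.372

dq/dP = −1020/(2√P) = -103.459. At P = 24.3, q = 6751.91.
Ed = (dq/dP)·(P/q) = (-103.459) × (24.3/6751.91) = -0.37234…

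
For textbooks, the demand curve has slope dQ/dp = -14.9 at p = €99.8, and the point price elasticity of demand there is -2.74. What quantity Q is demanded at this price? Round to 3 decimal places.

Ed = (dQ/dp)·(p/Q) ⇒ Q = (dQ/dp)·p/Ed = (-14.9)·99.8/(-2.74) = 542.70802…

542.708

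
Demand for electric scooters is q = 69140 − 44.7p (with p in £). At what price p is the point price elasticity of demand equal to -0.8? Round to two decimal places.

Ed = −44.7p/(69140 − 44.7p). Set this equal to -0.8:
44.7p = 0.8·(69140 − 44.7p) ⇒ 44.7p(1 + 0.8) = 0.8·69140
p = 0.8·69140 / (44.7·1.8) = 687.4471…

687.45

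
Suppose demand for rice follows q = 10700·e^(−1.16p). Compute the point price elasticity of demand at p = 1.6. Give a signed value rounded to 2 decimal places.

dq/dp = −1.16·q = -1939.95. At p = 1.6, q = 1672.37.
Ed = (dq/dp)·(p/q) = (-1939.95) × (1.6/1672.37) = -1.856

-1.86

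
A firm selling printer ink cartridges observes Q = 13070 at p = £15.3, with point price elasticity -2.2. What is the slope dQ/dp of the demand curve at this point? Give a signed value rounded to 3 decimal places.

Ed = (dQ/dp)·(p/Q) ⇒ dQ/dp = Ed·Q/p = (-2.2)·13070/15.3 = -1879.34640…

-1879.346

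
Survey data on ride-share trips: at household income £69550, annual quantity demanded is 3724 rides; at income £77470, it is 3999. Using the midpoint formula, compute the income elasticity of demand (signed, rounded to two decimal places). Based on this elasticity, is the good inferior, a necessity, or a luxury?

0.66; necessity

%ΔQ = (3999 − 3724)/[( 3724 + 3999)/2] = 275/3861.5 = 0.071215…
%ΔIncome = (77470 − 69550)/[( 69550 + 77470)/2] = 7920/73510 = 0.107740…
E_income = (275/3861.5) / (7920/73510) = 0.6609…
0 < E_income < 1 ⇒ normal good, necessity.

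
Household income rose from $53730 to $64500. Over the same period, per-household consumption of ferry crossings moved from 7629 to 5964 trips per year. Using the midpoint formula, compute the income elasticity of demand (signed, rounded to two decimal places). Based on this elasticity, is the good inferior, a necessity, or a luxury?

%ΔQ = (5964 − 7629)/[( 7629 + 5964)/2] = -1665/6796.5 = -0.244979…
%ΔIncome = (64500 − 53730)/[( 53730 + 64500)/2] = 10770/59115 = 0.182187…
E_income = (-1665/6796.5) / (10770/59115) = -1.3446…
E_income < 0 ⇒ inferior good.

-1.34; inferior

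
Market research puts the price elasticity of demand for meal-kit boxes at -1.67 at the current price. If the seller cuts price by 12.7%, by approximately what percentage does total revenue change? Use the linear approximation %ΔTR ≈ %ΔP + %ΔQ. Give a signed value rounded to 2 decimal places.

%ΔQ ≈ Ed × %ΔP = (-1.67) × (-12.7%) = +21.2090%
%ΔTR ≈ %ΔP + %ΔQ = (-12.7%) + (+21.2090%) = +8.5090%

+8.51%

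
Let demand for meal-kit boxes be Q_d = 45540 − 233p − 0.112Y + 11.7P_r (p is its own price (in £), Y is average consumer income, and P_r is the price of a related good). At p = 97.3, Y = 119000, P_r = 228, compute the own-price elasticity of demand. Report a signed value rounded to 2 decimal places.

-1.86

At the given values, Q_d = 45540 − 233(97.3) − 0.112(119000) + 11.7(228) = 12208.7.
∂Q_d/∂p = −233.
E = (-233) × (97.3/12208.7) = -1.8569…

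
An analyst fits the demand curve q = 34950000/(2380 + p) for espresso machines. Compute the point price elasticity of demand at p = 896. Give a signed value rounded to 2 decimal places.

dq/dp = −34950000/(2380 + p)² = -3.25656. At p = 896, q = 10668.5.
Ed = (dq/dp)·(p/q) = (-3.25656) × (896/10668.5) = -0.2735…

-0.27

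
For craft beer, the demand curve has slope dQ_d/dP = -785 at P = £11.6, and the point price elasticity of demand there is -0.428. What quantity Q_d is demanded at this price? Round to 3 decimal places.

21275.701

Ed = (dQ_d/dP)·(P/Q_d) ⇒ Q_d = (dQ_d/dP)·P/Ed = (-785)·11.6/(-0.428) = 21275.70093…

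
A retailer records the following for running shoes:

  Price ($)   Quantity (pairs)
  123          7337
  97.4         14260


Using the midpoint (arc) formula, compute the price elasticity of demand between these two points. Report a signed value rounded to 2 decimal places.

%ΔQ = (14260 − 7337) / [(7337 + 14260)/2] = 6923/10798.5 = 0.641107…
%ΔP = (97.4 − 123) / [(123 + 97.4)/2] = -25.6/110.2 = -0.232304…
Arc Ed = %ΔQ / %ΔP = (6923/10798.5) / (-25.6/110.2) = -2.7597…

-2.76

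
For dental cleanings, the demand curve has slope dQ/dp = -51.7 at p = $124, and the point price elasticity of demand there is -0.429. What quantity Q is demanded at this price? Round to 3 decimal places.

14943.590

Ed = (dQ/dp)·(p/Q) ⇒ Q = (dQ/dp)·p/Ed = (-51.7)·124/(-0.429) = 14943.58974…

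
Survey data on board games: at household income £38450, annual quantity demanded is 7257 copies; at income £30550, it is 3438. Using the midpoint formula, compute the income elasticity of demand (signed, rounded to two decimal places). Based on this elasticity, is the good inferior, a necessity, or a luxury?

%ΔQ = (3438 − 7257)/[( 7257 + 3438)/2] = -3819/5347.5 = -0.714165…
%ΔIncome = (30550 − 38450)/[( 38450 + 30550)/2] = -7900/34500 = -0.228985…
E_income = (-3819/5347.5) / (-7900/34500) = 3.1188…
E_income > 1 ⇒ normal good, luxury.

3.12; luxury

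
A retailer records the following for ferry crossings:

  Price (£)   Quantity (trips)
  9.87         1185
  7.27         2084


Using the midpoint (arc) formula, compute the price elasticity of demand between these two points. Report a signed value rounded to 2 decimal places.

-1.81

%ΔQ = (2084 − 1185) / [(1185 + 2084)/2] = 899/1634.5 = 0.550015…
%ΔP = (7.27 − 9.87) / [(9.87 + 7.27)/2] = -2.6/8.57 = -0.303383…
Arc Ed = %ΔQ / %ΔP = (899/1634.5) / (-2.6/8.57) = -1.8129…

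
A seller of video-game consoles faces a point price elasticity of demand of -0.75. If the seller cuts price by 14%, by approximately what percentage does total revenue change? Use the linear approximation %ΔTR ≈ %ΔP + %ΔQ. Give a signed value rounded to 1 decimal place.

%ΔQ ≈ Ed × %ΔP = (-0.75) × (-14%) = +10.5000%
%ΔTR ≈ %ΔP + %ΔQ = (-14%) + (+10.5000%) = -3.5000%

-3.5%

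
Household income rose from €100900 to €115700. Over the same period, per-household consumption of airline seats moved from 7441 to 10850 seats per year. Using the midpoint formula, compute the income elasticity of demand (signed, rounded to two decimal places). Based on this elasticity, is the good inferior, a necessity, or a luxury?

2.73; luxury

%ΔQ = (10850 − 7441)/[( 7441 + 10850)/2] = 3409/9145.5 = 0.372751…
%ΔIncome = (115700 − 100900)/[( 100900 + 115700)/2] = 14800/108300 = 0.136657…
E_income = (3409/9145.5) / (14800/108300) = 2.7276…
E_income > 1 ⇒ normal good, luxury.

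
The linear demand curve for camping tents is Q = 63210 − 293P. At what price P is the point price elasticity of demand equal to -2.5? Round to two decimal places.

154.10

Ed = −293P/(63210 − 293P). Set this equal to -2.5:
293P = 2.5·(63210 − 293P) ⇒ 293P(1 + 2.5) = 2.5·63210
P = 2.5·63210 / (293·3.5) = 154.0955…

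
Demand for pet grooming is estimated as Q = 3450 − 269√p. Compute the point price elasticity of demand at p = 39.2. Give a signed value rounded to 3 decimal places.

-0.477

dQ/dp = −269/(2√p) = -21.4822. At p = 39.2, Q = 1765.79.
Ed = (dQ/dp)·(p/Q) = (-21.4822) × (39.2/1765.79) = -0.47689…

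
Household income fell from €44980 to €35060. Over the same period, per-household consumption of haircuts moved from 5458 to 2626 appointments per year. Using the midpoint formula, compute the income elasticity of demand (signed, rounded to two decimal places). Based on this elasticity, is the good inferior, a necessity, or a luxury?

2.83; luxury

%ΔQ = (2626 − 5458)/[( 5458 + 2626)/2] = -2832/4042 = -0.700643…
%ΔIncome = (35060 − 44980)/[( 44980 + 35060)/2] = -9920/40020 = -0.247876…
E_income = (-2832/4042) / (-9920/40020) = 2.8265…
E_income > 1 ⇒ normal good, luxury.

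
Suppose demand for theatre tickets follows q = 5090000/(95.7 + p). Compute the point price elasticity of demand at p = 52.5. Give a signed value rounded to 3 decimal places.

-0.354

dq/dp = −5090000/(95.7 + p)² = -231.751. At p = 52.5, q = 34345.5.
Ed = (dq/dp)·(p/q) = (-231.751) × (52.5/34345.5) = -0.35425…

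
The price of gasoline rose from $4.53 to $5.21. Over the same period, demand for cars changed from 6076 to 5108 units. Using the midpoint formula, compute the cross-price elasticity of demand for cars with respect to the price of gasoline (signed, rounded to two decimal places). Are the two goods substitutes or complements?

-1.24; complements

%ΔQ_{cars} = (5108 − 6076)/avg = -968/5592 = -0.173104…
%ΔP_{gasoline} = (5.21 − 4.53)/avg = 0.68/4.87 = 0.139630…
E_cross = (-968/5592) / (0.68/4.87) = -1.2397…
E_cross < 0 ⇒ the goods are complements.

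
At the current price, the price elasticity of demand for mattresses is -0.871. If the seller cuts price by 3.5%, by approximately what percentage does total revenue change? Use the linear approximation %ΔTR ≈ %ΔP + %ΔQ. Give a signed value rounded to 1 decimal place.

%ΔQ ≈ Ed × %ΔP = (-0.871) × (-3.5%) = +3.0485%
%ΔTR ≈ %ΔP + %ΔQ = (-3.5%) + (+3.0485%) = -0.4515%

-0.5%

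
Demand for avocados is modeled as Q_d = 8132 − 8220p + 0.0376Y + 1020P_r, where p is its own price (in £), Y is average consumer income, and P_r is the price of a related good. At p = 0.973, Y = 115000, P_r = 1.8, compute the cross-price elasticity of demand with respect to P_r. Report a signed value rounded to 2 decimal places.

0.29

At the given values, Q_d = 8132 − 8220(0.973) + 0.0376(115000) + 1020(1.8) = 6293.94.
∂Q_d/∂P_r = 1020.
E = (1020) × (1.8/6293.94) = 0.2917…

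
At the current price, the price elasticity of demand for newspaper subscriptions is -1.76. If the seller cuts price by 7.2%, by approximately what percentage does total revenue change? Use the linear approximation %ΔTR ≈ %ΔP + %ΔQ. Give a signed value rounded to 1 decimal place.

%ΔQ ≈ Ed × %ΔP = (-1.76) × (-7.2%) = +12.6720%
%ΔTR ≈ %ΔP + %ΔQ = (-7.2%) + (+12.6720%) = +5.4720%

+5.5%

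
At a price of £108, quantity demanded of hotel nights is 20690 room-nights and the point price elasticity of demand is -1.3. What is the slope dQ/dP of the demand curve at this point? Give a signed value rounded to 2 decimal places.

-249.05

Ed = (dQ/dP)·(P/Q) ⇒ dQ/dP = Ed·Q/P = (-1.3)·20690/108 = -249.0462…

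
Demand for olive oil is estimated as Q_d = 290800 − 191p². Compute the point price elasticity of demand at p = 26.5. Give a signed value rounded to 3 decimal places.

dQ_d/dp = −2·191·p = -10123. At p = 26.5, Q_d = 156670.25.
Ed = (dQ_d/dp)·(p/Q_d) = (-10123) × (26.5/156670.25) = -1.71225…

-1.712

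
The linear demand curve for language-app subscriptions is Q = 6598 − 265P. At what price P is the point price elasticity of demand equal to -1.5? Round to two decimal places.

Ed = −265P/(6598 − 265P). Set this equal to -1.5:
265P = 1.5·(6598 − 265P) ⇒ 265P(1 + 1.5) = 1.5·6598
P = 1.5·6598 / (265·2.5) = 14.9388…

14.94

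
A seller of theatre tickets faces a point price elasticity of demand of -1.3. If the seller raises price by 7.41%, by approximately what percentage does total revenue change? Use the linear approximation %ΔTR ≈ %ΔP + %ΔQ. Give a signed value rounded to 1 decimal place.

-2.2%

%ΔQ ≈ Ed × %ΔP = (-1.3) × (+7.41%) = -9.6330%
%ΔTR ≈ %ΔP + %ΔQ = (+7.41%) + (-9.6330%) = -2.2230%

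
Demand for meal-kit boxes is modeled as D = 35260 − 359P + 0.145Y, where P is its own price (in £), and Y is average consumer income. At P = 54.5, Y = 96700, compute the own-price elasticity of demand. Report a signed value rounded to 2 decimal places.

-0.66

At the given values, D = 35260 − 359(54.5) + 0.145(96700) = 29716.
∂D/∂P = −359.
E = (-359) × (54.5/29716) = -0.6584…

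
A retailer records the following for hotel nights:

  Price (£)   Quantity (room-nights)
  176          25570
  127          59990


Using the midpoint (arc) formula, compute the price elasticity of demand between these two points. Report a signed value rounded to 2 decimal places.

%ΔQ = (59990 − 25570) / [(25570 + 59990)/2] = 34420/42780 = 0.804581…
%ΔP = (127 − 176) / [(176 + 127)/2] = -49/151.5 = -0.323432…
Arc Ed = %ΔQ / %ΔP = (34420/42780) / (-49/151.5) = -2.4876…

-2.49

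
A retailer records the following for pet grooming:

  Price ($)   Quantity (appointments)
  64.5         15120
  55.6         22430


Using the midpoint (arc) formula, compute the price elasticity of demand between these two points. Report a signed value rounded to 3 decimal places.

%ΔQ = (22430 − 15120) / [(15120 + 22430)/2] = 7310/18775 = 0.389347…
%ΔP = (55.6 − 64.5) / [(64.5 + 55.6)/2] = -8.9/60.05 = -0.148209…
Arc Ed = %ΔQ / %ΔP = (7310/18775) / (-8.9/60.05) = -2.62700…

-2.627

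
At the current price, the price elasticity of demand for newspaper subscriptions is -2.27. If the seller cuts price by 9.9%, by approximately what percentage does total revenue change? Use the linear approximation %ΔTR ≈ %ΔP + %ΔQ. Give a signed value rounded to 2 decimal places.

%ΔQ ≈ Ed × %ΔP = (-2.27) × (-9.9%) = +22.4730%
%ΔTR ≈ %ΔP + %ΔQ = (-9.9%) + (+22.4730%) = +12.5730%

+12.57%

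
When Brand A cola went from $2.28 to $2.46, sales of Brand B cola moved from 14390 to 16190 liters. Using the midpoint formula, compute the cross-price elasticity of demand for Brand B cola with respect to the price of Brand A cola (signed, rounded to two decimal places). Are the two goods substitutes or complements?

%ΔQ_{Brand B cola} = (16190 − 14390)/avg = 1800/15290 = 0.117724…
%ΔP_{Brand A cola} = (2.46 − 2.28)/avg = 0.18/2.37 = 0.075949…
E_cross = (1800/15290) / (0.18/2.37) = 1.5500…
E_cross > 0 ⇒ the goods are substitutes.

1.55; substitutes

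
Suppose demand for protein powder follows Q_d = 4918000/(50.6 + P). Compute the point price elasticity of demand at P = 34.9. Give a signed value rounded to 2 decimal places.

-0.41

dQ_d/dP = −4918000/(50.6 + P)² = -672.754. At P = 34.9, Q_d = 57520.5.
Ed = (dQ_d/dP)·(P/Q_d) = (-672.754) × (34.9/57520.5) = -0.4081…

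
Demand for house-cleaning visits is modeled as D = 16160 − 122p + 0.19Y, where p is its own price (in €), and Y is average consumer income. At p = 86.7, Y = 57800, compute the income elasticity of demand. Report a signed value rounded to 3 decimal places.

At the given values, D = 16160 − 122(86.7) + 0.19(57800) = 16564.6.
∂D/∂Y = 0.19.
E = (0.19) × (57800/16564.6) = 0.66298…

0.663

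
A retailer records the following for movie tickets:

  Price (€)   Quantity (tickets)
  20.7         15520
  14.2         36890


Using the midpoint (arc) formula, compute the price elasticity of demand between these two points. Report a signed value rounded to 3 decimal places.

%ΔQ = (36890 − 15520) / [(15520 + 36890)/2] = 21370/26205 = 0.815493…
%ΔP = (14.2 − 20.7) / [(20.7 + 14.2)/2] = -6.5/17.45 = -0.372492…
Arc Ed = %ΔQ / %ΔP = (21370/26205) / (-6.5/17.45) = -2.18928…

-2.189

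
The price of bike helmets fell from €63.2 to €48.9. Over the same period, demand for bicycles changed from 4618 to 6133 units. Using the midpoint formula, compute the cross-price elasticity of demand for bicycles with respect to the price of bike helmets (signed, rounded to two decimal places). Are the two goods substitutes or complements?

%ΔQ_{bicycles} = (6133 − 4618)/avg = 1515/5375.5 = 0.281834…
%ΔP_{bike helmets} = (48.9 − 63.2)/avg = -14.3/56.05 = -0.255129…
E_cross = (1515/5375.5) / (-14.3/56.05) = -1.1046…
E_cross < 0 ⇒ the goods are complements.

-1.10; complements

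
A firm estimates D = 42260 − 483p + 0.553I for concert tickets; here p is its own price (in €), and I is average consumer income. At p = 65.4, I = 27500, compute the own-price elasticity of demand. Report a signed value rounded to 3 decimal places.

-1.221

At the given values, D = 42260 − 483(65.4) + 0.553(27500) = 25879.3.
∂D/∂p = −483.
E = (-483) × (65.4/25879.3) = -1.22059…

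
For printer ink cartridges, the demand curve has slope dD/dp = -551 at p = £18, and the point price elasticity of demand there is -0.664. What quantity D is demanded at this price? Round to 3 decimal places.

14936.747

Ed = (dD/dp)·(p/D) ⇒ D = (dD/dp)·p/Ed = (-551)·18/(-0.664) = 14936.74698…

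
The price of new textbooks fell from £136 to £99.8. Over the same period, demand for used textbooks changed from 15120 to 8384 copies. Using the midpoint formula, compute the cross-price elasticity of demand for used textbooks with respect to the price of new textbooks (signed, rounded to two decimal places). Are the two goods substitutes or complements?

%ΔQ_{used textbooks} = (8384 − 15120)/avg = -6736/11752 = -0.573179…
%ΔP_{new textbooks} = (99.8 − 136)/avg = -36.2/117.9 = -0.307039…
E_cross = (-6736/11752) / (-36.2/117.9) = 1.8667…
E_cross > 0 ⇒ the goods are substitutes.

1.87; substitutes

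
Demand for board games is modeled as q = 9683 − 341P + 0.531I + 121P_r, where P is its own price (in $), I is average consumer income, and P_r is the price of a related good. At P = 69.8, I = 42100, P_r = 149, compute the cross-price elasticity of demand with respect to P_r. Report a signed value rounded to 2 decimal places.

At the given values, q = 9683 − 341(69.8) + 0.531(42100) + 121(149) = 26265.3.
∂q/∂P_r = 121.
E = (121) × (149/26265.3) = 0.6864…

0.69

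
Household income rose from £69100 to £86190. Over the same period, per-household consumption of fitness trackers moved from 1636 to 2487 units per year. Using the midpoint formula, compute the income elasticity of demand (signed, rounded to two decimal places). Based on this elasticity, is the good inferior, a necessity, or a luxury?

%ΔQ = (2487 − 1636)/[( 1636 + 2487)/2] = 851/2061.5 = 0.412806…
%ΔIncome = (86190 − 69100)/[( 69100 + 86190)/2] = 17090/77645 = 0.220104…
E_income = (851/2061.5) / (17090/77645) = 1.8755…
E_income > 1 ⇒ normal good, luxury.

1.88; luxury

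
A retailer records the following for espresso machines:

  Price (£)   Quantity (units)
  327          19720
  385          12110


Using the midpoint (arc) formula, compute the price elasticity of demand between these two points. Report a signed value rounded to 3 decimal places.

-2.935

%ΔQ = (12110 − 19720) / [(19720 + 12110)/2] = -7610/15915 = -0.478165…
%ΔP = (385 − 327) / [(327 + 385)/2] = 58/356 = 0.162921…
Arc Ed = %ΔQ / %ΔP = (-7610/15915) / (58/356) = -2.93494…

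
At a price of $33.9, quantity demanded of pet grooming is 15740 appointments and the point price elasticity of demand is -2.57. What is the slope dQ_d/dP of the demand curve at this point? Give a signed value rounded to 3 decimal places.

-1193.268

Ed = (dQ_d/dP)·(P/Q_d) ⇒ dQ_d/dP = Ed·Q_d/P = (-2.57)·15740/33.9 = -1193.26843…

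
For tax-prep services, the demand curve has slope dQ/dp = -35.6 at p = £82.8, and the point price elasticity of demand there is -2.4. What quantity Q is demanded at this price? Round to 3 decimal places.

Ed = (dQ/dp)·(p/Q) ⇒ Q = (dQ/dp)·p/Ed = (-35.6)·82.8/(-2.4) = 1228.2

1228.200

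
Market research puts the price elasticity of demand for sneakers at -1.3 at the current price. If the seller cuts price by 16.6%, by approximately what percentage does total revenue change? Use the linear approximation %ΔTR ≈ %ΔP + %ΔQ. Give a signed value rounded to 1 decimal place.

+5.0%

%ΔQ ≈ Ed × %ΔP = (-1.3) × (-16.6%) = +21.5800%
%ΔTR ≈ %ΔP + %ΔQ = (-16.6%) + (+21.5800%) = +4.9800%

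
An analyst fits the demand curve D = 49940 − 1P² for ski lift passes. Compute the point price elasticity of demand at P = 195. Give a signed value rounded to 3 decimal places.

-6.383

dD/dP = −2·1·P = -390. At P = 195, D = 11915.
Ed = (dD/dP)·(P/D) = (-390) × (195/11915) = -6.38271…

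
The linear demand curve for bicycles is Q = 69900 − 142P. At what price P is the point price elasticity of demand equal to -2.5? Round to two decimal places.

351.61

Ed = −142P/(69900 − 142P). Set this equal to -2.5:
142P = 2.5·(69900 − 142P) ⇒ 142P(1 + 2.5) = 2.5·69900
P = 2.5·69900 / (142·3.5) = 351.6096…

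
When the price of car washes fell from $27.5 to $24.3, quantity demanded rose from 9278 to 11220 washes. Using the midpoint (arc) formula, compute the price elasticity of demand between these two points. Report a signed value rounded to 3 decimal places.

%ΔQ = (11220 − 9278) / [(9278 + 11220)/2] = 1942/10249 = 0.189481…
%ΔP = (24.3 − 27.5) / [(27.5 + 24.3)/2] = -3.2/25.9 = -0.123552…
Arc Ed = %ΔQ / %ΔP = (1942/10249) / (-3.2/25.9) = -1.53361…

-1.534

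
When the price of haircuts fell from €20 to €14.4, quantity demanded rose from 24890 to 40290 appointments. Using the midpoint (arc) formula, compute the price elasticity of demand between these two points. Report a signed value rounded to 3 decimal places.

-1.451

%ΔQ = (40290 − 24890) / [(24890 + 40290)/2] = 15400/32590 = 0.472537…
%ΔP = (14.4 − 20) / [(20 + 14.4)/2] = -5.6/17.2 = -0.325581…
Arc Ed = %ΔQ / %ΔP = (15400/32590) / (-5.6/17.2) = -1.45136…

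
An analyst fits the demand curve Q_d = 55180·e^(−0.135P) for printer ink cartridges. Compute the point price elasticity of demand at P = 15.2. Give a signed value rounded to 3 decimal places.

dQ_d/dP = −0.135·Q_d = -957.069. At P = 15.2, Q_d = 7089.4.
Ed = (dQ_d/dP)·(P/Q_d) = (-957.069) × (15.2/7089.4) = -2.052

-2.052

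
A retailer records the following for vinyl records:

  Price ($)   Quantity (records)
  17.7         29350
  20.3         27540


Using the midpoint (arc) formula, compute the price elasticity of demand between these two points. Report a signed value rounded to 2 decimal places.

%ΔQ = (27540 − 29350) / [(29350 + 27540)/2] = -1810/28445 = -0.063631…
%ΔP = (20.3 − 17.7) / [(17.7 + 20.3)/2] = 2.6/19 = 0.136842…
Arc Ed = %ΔQ / %ΔP = (-1810/28445) / (2.6/19) = -0.4649…

-0.46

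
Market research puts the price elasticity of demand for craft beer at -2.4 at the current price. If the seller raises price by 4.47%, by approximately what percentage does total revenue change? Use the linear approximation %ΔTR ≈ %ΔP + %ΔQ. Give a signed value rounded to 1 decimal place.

-6.3%

%ΔQ ≈ Ed × %ΔP = (-2.4) × (+4.47%) = -10.7280%
%ΔTR ≈ %ΔP + %ΔQ = (+4.47%) + (-10.7280%) = -6.2580%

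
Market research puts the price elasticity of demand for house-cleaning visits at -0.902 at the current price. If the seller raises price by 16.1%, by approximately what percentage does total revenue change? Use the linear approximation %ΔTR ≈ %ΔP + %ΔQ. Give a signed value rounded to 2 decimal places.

+1.58%

%ΔQ ≈ Ed × %ΔP = (-0.902) × (+16.1%) = -14.5222%
%ΔTR ≈ %ΔP + %ΔQ = (+16.1%) + (-14.5222%) = +1.5778%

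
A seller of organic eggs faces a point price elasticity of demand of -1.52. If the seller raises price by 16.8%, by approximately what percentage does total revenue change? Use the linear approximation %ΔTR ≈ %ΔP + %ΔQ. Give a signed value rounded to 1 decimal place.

%ΔQ ≈ Ed × %ΔP = (-1.52) × (+16.8%) = -25.5360%
%ΔTR ≈ %ΔP + %ΔQ = (+16.8%) + (-25.5360%) = -8.7360%

-8.7%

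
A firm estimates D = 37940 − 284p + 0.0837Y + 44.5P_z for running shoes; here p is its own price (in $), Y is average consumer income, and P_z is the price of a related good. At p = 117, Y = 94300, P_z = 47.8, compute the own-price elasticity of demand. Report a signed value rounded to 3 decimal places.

At the given values, D = 37940 − 284(117) + 0.0837(94300) + 44.5(47.8) = 14732.01.
∂D/∂p = −284.
E = (-284) × (117/14732.01) = -2.25549…

-2.255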